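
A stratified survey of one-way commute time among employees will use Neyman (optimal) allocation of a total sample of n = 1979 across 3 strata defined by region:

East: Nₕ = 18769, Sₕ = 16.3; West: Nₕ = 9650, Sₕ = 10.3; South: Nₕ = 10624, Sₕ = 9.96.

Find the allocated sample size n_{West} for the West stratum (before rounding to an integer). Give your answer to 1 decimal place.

Neyman allocation: nₕ = n·NₕSₕ / Σⱼ NⱼSⱼ.
Σ NⱼSⱼ = 18769·16.3 + 9650·10.3 + 10624·9.96 = 511144.74.
n_{West} = 1979·9650·10.3 / 511144.74 = 384.8.

384.8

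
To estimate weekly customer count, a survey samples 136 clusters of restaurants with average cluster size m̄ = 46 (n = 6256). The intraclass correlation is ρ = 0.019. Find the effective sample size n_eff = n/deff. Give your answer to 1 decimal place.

deff = 1 + (46 − 1)·0.019 = 1 + 0.855 = 1.855.
n_eff = 6256 / 1.855 = 3372.5.

3372.5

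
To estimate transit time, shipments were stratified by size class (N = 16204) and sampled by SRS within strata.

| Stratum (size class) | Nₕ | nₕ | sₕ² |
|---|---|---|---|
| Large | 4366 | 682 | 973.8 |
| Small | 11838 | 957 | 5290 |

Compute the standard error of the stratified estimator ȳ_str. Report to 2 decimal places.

Var(ȳ_str) = Σₕ Wₕ²(1 − fₕ)sₕ²/nₕ with Wₕ = Nₕ/N, N = 16204.
Large: Wₕ = 0.26943964; term = 0.26943964²·(1 − 0.15620705)·973.8/682 = 0.08746701.
Small: Wₕ = 0.73056036; term = 0.73056036²·(1 − 0.08084136)·5290/957 = 2.7117298.
Sum = 2.7991968.
SE = √(2.7991968) = 1.67.

1.67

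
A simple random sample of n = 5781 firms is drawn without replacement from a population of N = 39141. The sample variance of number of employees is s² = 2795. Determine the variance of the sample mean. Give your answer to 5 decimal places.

0.41207

Under SRS without replacement, Var(ȳ) = (1 − f)·s²/n with f = n/N = 5781/39141 = 0.14769679.
Var(ȳ) = (1 − 0.14769679)·2795/5781 = 0.85230321·0.48348037 = 0.41207187.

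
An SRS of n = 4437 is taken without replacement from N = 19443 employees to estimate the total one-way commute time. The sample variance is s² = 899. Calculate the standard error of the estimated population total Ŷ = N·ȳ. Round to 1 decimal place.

Var(Ŷ) = N²·Var(ȳ) = N²·(1 − n/N)·s²/n.
f = 4437/19443 = 0.22820552; Var(ȳ) = 0.77179448·899/4437 = 0.15637666.
Var(Ŷ) = 19443² · 0.15637666 = 5.9115108 × 10^7.
SE(Ŷ) = √(5.9115108 × 10^7) = 7688.6.

7688.6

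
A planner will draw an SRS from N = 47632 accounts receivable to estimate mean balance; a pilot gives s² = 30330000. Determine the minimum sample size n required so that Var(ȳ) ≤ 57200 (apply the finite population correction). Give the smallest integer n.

525

Without fpc, n₀ = s²/D = 30330000/57200 = 530.2448.
With fpc, (1 − n/N)·s²/n ≤ D requires n ≥ n₀/(1 + n₀/N) = 530.2448/(1 + 530.2448/47632) = 524.4070.
Rounding up, n = 525.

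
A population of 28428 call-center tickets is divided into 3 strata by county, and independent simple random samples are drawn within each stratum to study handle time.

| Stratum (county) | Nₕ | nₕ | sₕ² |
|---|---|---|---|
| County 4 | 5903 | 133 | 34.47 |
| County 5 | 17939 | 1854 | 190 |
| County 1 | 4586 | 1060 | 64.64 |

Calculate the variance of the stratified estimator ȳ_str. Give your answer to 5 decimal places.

0.04873

Var(ȳ_str) = Σₕ Wₕ²(1 − fₕ)sₕ²/nₕ with Wₕ = Nₕ/N, N = 28428.
County 4: Wₕ = 0.20764739; term = 0.20764739²·(1 − 0.02253092)·34.47/133 = 0.010923093.
County 5: Wₕ = 0.63103278; term = 0.63103278²·(1 − 0.10335024)·190/1854 = 0.036590686.
County 1: Wₕ = 0.16131983; term = 0.16131983²·(1 − 0.23113825)·64.64/1060 = 0.0012201669.
Sum = 0.048733946.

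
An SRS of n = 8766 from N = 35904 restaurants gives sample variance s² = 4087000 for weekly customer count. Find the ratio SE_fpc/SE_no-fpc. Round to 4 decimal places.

f = n/N = 8766/35904 = 0.24415107.
SE_no-fpc = √(s²/n) = 21.592433; SE_fpc = √((1−f)s²/n) = 18.772369.
Ratio = √(1−f) = 0.86939573.

0.8694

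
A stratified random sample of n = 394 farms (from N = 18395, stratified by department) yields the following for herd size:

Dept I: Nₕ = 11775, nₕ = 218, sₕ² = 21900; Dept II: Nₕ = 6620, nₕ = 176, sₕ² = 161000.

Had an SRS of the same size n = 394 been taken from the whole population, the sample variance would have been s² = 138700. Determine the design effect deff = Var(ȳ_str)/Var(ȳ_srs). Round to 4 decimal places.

0.4521

Var(ȳ_str) = Σ Wₕ²(1−fₕ)sₕ²/nₕ with Wₕ = Nₕ/18395:
  Dept I: (11775/18395)²·(1−218/11775)·21900/218 = 40.401182
  Dept II: (6620/18395)²·(1−176/6620)·161000/176 = 115.32598
  → Var(ȳ_str) = 155.72716.
Var(ȳ_srs) = (1 − 394/18395)·138700/394 = 344.49036.
deff = 155.72716 / 344.49036 = 0.4521.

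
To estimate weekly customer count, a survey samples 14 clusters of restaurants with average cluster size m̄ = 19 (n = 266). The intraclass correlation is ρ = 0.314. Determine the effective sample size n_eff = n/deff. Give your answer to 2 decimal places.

39.99

deff = 1 + (19 − 1)·0.314 = 1 + 5.652 = 6.652.
n_eff = 266 / 6.652 = 39.99.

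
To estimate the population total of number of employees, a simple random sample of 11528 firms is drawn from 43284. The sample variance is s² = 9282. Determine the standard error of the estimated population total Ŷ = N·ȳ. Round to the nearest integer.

Var(Ŷ) = N²·Var(ȳ) = N²·(1 − n/N)·s²/n.
f = 11528/43284 = 0.26633398; Var(ȳ) = 0.73366602·9282/11528 = 0.59072588.
Var(Ŷ) = 43284² · 0.59072588 = 1.1067277 × 10^9.
SE(Ŷ) = √(1.1067277 × 10^9) = 33268.

33268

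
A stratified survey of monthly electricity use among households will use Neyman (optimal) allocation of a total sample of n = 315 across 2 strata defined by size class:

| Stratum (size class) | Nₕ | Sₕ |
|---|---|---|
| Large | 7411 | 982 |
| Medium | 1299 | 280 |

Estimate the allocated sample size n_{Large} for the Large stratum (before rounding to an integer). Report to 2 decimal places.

300.01

Neyman allocation: nₕ = n·NₕSₕ / Σⱼ NⱼSⱼ.
Σ NⱼSⱼ = 7411·982 + 1299·280 = 7.641322 × 10^6.
n_{Large} = 315·7411·982 / (7.641322 × 10^6) = 300.01.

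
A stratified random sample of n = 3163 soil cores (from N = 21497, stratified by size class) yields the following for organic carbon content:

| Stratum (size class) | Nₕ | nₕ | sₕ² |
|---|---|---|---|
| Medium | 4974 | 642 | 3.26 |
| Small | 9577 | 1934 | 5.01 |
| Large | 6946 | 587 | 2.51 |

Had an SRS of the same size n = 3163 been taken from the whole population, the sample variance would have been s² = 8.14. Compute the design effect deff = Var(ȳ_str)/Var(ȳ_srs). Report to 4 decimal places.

0.4810

Var(ȳ_str) = Σ Wₕ²(1−fₕ)sₕ²/nₕ with Wₕ = Nₕ/21497:
  Medium: (4974/21497)²·(1−642/4974)·3.26/642 = 2.3676695 × 10^-4
  Small: (9577/21497)²·(1−1934/9577)·5.01/1934 = 4.1031641 × 10^-4
  Large: (6946/21497)²·(1−587/6946)·2.51/587 = 4.0869894 × 10^-4
  → Var(ȳ_str) = 0.0010557823.
Var(ȳ_srs) = (1 − 3163/21497)·8.14/3163 = 0.0021948487.
deff = 0.0010557823 / 0.0021948487 = 0.4810.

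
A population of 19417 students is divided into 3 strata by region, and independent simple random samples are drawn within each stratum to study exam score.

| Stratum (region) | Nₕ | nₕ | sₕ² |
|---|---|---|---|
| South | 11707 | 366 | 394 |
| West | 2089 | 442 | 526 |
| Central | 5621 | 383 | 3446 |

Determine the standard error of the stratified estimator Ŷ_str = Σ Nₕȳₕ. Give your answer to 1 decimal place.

20296.0

Var(Ŷ_str) = Σₕ Nₕ²(1 − fₕ)sₕ²/nₕ.
South: 11707²·(1 − 366/11707)·394/366 = 1.4292628 × 10^8.
West: 2089²·(1 − 442/2089)·526/442 = 4.0944495 × 10^6.
Central: 5621²·(1 − 383/5621)·3446/383 = 2.6490831 × 10^8.
Sum = 4.1192904 × 10^8.
SE = √(4.1192904 × 10^8) = 20296.0.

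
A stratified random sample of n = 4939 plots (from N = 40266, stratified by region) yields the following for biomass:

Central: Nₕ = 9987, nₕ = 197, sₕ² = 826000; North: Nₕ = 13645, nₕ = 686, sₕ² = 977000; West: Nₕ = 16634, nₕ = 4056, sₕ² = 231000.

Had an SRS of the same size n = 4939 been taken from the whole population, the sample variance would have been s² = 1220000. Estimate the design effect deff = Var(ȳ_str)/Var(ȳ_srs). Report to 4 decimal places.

1.9173

Var(ȳ_str) = Σ Wₕ²(1−fₕ)sₕ²/nₕ with Wₕ = Nₕ/40266:
  Central: (9987/40266)²·(1−197/9987)·826000/197 = 252.84512
  North: (13645/40266)²·(1−686/13645)·977000/686 = 155.32398
  West: (16634/40266)²·(1−4056/16634)·231000/4056 = 7.3492893
  → Var(ȳ_str) = 415.51839.
Var(ȳ_srs) = (1 − 4939/40266)·1220000/4939 = 216.71505.
deff = 415.51839 / 216.71505 = 1.9173.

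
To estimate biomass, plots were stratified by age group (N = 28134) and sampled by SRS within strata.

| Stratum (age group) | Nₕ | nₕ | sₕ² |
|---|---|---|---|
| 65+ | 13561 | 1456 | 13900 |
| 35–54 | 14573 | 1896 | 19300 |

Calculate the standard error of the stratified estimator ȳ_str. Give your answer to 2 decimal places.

Var(ȳ_str) = Σₕ Wₕ²(1 − fₕ)sₕ²/nₕ with Wₕ = Nₕ/N, N = 28134.
65+: Wₕ = 0.48201464; term = 0.48201464²·(1 − 0.10736671)·13900/1456 = 1.9799169.
35–54: Wₕ = 0.51798536; term = 0.51798536²·(1 − 0.13010362)·19300/1896 = 2.3758634.
Sum = 4.3557803.
SE = √(4.3557803) = 2.09.

2.09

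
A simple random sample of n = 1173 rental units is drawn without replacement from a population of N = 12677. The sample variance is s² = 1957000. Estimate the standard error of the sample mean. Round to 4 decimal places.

Under SRS without replacement, Var(ȳ) = (1 − f)·s²/n with f = n/N = 1173/12677 = 0.09252978.
Var(ȳ) = (1 − 0.09252978)·1957000/1173 = 0.90747022·1668.3717 = 1513.9976.
SE(ȳ) = √(1513.9976) = 38.9101.

38.9101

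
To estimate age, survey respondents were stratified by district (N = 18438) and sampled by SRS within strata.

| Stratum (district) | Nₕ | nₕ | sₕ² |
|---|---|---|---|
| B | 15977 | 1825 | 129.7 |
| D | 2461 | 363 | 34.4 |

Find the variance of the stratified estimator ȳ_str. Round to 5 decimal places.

Var(ȳ_str) = Σₕ Wₕ²(1 − fₕ)sₕ²/nₕ with Wₕ = Nₕ/N, N = 18438.
B: Wₕ = 0.86652565; term = 0.86652565²·(1 − 0.11422670)·129.7/1825 = 0.04726749.
D: Wₕ = 0.13347435; term = 0.13347435²·(1 − 0.14750102)·34.4/363 = 0.0014392668.
Sum = 0.048706757.

0.04871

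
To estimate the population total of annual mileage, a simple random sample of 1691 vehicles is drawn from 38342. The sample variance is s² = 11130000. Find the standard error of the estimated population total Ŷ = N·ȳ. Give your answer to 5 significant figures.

Var(Ŷ) = N²·Var(ȳ) = N²·(1 − n/N)·s²/n.
f = 1691/38342 = 0.04410307; Var(ȳ) = 0.95589693·11130000/1691 = 6291.622.
Var(Ŷ) = 38342² · 6291.622 = 9.2493699 × 10^12.
SE(Ŷ) = √(9.2493699 × 10^12) = 3.0413 × 10^6.

3.0413 × 10^6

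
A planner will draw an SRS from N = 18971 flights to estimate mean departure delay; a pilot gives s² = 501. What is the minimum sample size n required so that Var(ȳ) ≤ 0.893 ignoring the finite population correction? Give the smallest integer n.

Without fpc, n₀ = s²/D = 501/0.893 = 561.0302.
Rounding up, n = 562.

562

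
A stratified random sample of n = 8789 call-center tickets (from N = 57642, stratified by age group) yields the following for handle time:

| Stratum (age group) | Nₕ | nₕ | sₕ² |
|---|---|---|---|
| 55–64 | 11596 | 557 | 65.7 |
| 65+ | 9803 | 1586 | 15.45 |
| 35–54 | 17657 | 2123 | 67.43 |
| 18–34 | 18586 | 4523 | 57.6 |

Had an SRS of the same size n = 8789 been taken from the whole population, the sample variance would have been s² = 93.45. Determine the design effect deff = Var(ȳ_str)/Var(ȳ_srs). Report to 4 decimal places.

Var(ȳ_str) = Σ Wₕ²(1−fₕ)sₕ²/nₕ with Wₕ = Nₕ/57642:
  55–64: (11596/57642)²·(1−557/11596)·65.7/557 = 0.0045443318
  65+: (9803/57642)²·(1−1586/9803)·15.45/1586 = 2.3616716 × 10^-4
  35–54: (17657/57642)²·(1−2123/17657)·67.43/2123 = 0.0026219554
  18–34: (18586/57642)²·(1−4523/18586)·57.6/4523 = 0.0010018016
  → Var(ȳ_str) = 0.008404256.
Var(ȳ_srs) = (1 − 8789/57642)·93.45/8789 = 0.0090113952.
deff = 0.008404256 / 0.0090113952 = 0.9326.

0.9326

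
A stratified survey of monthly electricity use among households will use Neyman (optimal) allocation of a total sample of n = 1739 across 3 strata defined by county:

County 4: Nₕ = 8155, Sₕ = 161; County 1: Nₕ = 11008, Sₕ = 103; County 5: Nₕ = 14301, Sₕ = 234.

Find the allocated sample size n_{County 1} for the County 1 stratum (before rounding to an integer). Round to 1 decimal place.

340.3

Neyman allocation: nₕ = n·NₕSₕ / Σⱼ NⱼSⱼ.
Σ NⱼSⱼ = 8155·161 + 11008·103 + 14301·234 = 5.793213 × 10^6.
n_{County 1} = 1739·11008·103 / (5.793213 × 10^6) = 340.3.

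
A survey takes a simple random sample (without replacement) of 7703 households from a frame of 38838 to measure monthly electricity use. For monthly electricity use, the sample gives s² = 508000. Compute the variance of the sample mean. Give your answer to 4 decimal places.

Under SRS without replacement, Var(ȳ) = (1 − f)·s²/n with f = n/N = 7703/38838 = 0.19833668.
Var(ȳ) = (1 − 0.19833668)·508000/7703 = 0.80166332·65.948332 = 52.868359.

52.8684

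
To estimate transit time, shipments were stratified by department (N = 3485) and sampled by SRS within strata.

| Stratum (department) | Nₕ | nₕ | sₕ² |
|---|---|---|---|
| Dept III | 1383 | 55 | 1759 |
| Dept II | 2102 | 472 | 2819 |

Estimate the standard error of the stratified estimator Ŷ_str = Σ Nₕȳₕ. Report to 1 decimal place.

Var(Ŷ_str) = Σₕ Nₕ²(1 − fₕ)sₕ²/nₕ.
Dept III: 1383²·(1 − 55/1383)·1759/55 = 5.8738575 × 10^7.
Dept II: 2102²·(1 − 472/2102)·2819/472 = 2.0463193 × 10^7.
Sum = 7.9201768 × 10^7.
SE = √(7.9201768 × 10^7) = 8899.5.

8899.5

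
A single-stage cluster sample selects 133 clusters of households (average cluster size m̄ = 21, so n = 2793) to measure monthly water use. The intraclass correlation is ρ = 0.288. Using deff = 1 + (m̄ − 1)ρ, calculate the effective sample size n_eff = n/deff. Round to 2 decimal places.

deff = 1 + (21 − 1)·0.288 = 1 + 5.76 = 6.76.
n_eff = 2793 / 6.76 = 413.17.

413.17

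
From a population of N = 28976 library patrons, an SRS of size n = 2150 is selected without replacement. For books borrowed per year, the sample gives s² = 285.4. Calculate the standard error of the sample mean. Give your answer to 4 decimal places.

Under SRS without replacement, Var(ȳ) = (1 − f)·s²/n with f = n/N = 2150/28976 = 0.07419934.
Var(ȳ) = (1 − 0.07419934)·285.4/2150 = 0.92580066·0.13274419 = 0.12289466.
SE(ȳ) = √(0.12289466) = 0.3506.

0.3506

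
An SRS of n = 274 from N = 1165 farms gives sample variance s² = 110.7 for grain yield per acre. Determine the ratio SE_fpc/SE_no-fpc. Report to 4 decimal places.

0.8745

f = n/N = 274/1165 = 0.23519313.
SE_no-fpc = √(s²/n) = 0.63562143; SE_fpc = √((1−f)s²/n) = 0.55587151.
Ratio = √(1−f) = 0.87453237.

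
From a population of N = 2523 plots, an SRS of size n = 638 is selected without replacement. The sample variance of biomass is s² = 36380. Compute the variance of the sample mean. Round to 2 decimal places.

42.60

Under SRS without replacement, Var(ȳ) = (1 − f)·s²/n with f = n/N = 638/2523 = 0.25287356.
Var(ȳ) = (1 − 0.25287356)·36380/638 = 0.74712644·57.021944 = 42.602602.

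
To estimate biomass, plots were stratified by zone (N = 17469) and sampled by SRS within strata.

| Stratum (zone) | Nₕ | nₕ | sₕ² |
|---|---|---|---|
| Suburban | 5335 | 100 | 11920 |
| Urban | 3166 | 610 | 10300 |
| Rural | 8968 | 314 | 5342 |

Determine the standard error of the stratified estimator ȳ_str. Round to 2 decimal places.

Var(ȳ_str) = Σₕ Wₕ²(1 − fₕ)sₕ²/nₕ with Wₕ = Nₕ/N, N = 17469.
Suburban: Wₕ = 0.30539813; term = 0.30539813²·(1 − 0.01874414)·11920/100 = 10.909159.
Urban: Wₕ = 0.18123533; term = 0.18123533²·(1 − 0.19267214)·10300/610 = 0.4477577.
Rural: Wₕ = 0.51336654; term = 0.51336654²·(1 − 0.03501338)·5342/314 = 4.3266388.
Sum = 15.683556.
SE = √(15.683556) = 3.96.

3.96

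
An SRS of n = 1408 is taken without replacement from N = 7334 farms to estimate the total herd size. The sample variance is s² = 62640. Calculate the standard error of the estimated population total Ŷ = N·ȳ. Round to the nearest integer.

43972

Var(Ŷ) = N²·Var(ȳ) = N²·(1 − n/N)·s²/n.
f = 1408/7334 = 0.19198255; Var(ȳ) = 0.80801745·62640/1408 = 35.947595.
Var(Ŷ) = 7334² · 35.947595 = 1.9335333 × 10^9.
SE(Ŷ) = √(1.9335333 × 10^9) = 43972.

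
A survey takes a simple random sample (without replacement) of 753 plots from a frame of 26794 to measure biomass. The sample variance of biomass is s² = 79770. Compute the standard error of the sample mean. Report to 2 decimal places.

Under SRS without replacement, Var(ȳ) = (1 − f)·s²/n with f = n/N = 753/26794 = 0.02810331.
Var(ȳ) = (1 − 0.02810331)·79770/753 = 0.97189669·105.93625 = 102.9591.
SE(ȳ) = √(102.9591) = 10.15.

10.15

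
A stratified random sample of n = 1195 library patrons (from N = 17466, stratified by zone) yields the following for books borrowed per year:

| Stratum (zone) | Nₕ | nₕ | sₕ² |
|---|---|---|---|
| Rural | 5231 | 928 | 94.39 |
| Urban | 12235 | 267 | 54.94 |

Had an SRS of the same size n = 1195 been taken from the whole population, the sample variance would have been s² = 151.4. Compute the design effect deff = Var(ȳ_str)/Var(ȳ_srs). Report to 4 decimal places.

0.9004

Var(ȳ_str) = Σ Wₕ²(1−fₕ)sₕ²/nₕ with Wₕ = Nₕ/17466:
  Rural: (5231/17466)²·(1−928/5231)·94.39/928 = 0.007504939
  Urban: (12235/17466)²·(1−267/12235)·54.94/267 = 0.098767949
  → Var(ȳ_str) = 0.10627289.
Var(ȳ_srs) = (1 − 1195/17466)·151.4/1195 = 0.11802629.
deff = 0.10627289 / 0.11802629 = 0.9004.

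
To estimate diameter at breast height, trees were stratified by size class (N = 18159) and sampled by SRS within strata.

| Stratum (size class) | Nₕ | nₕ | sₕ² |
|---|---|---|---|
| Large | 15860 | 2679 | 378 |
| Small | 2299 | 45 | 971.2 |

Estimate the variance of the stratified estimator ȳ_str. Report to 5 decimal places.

0.42861

Var(ȳ_str) = Σₕ Wₕ²(1 − fₕ)sₕ²/nₕ with Wₕ = Nₕ/N, N = 18159.
Large: Wₕ = 0.87339611; term = 0.87339611²·(1 − 0.16891551)·378/2679 = 0.089451324.
Small: Wₕ = 0.12660389; term = 0.12660389²·(1 − 0.01957373)·971.2/45 = 0.33916044.
Sum = 0.42861176.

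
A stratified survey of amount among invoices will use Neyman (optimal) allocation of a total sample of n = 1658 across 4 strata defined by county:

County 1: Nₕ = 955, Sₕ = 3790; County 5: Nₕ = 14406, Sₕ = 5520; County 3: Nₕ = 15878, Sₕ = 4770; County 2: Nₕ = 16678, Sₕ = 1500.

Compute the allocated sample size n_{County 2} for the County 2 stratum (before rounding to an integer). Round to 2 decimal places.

Neyman allocation: nₕ = n·NₕSₕ / Σⱼ NⱼSⱼ.
Σ NⱼSⱼ = 955·3790 + 14406·5520 + 15878·4770 + 16678·1500 = 1.8389563 × 10^8.
n_{County 2} = 1658·16678·1500 / (1.8389563 × 10^8) = 225.55.

225.55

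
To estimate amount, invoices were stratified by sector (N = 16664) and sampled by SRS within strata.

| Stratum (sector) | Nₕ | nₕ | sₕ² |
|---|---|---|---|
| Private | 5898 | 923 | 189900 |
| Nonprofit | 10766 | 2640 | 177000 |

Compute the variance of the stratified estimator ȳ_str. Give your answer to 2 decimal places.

42.86

Var(ȳ_str) = Σₕ Wₕ²(1 − fₕ)sₕ²/nₕ with Wₕ = Nₕ/N, N = 16664.
Private: Wₕ = 0.35393663; term = 0.35393663²·(1 − 0.15649373)·189900/923 = 21.740153.
Nonprofit: Wₕ = 0.64606337; term = 0.64606337²·(1 − 0.24521642)·177000/2640 = 21.12234.
Sum = 42.862493.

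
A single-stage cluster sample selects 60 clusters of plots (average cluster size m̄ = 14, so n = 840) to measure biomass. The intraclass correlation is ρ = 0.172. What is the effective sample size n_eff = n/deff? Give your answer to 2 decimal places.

259.58

deff = 1 + (14 − 1)·0.172 = 1 + 2.236 = 3.236.
n_eff = 840 / 3.236 = 259.58.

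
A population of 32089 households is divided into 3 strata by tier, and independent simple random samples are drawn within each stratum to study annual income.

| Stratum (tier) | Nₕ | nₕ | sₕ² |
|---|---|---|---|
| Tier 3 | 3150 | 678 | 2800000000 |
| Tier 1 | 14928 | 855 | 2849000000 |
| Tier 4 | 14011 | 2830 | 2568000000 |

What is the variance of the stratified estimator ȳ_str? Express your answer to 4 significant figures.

849100

Var(ȳ_str) = Σₕ Wₕ²(1 − fₕ)sₕ²/nₕ with Wₕ = Nₕ/N, N = 32089.
Tier 3: Wₕ = 0.09816448; term = 0.09816448²·(1 − 0.21523810)·2800000000/678 = 31230.216.
Tier 1: Wₕ = 0.46520615; term = 0.46520615²·(1 − 0.05727492)·2849000000/855 = 679833.06.
Tier 4: Wₕ = 0.43662937; term = 0.43662937²·(1 − 0.20198416)·2568000000/2830 = 138053.05.
Sum = 849116.33.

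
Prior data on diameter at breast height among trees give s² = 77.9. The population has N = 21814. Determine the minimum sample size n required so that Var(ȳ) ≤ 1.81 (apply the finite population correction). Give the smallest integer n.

Without fpc, n₀ = s²/D = 77.9/1.81 = 43.0387.
With fpc, (1 − n/N)·s²/n ≤ D requires n ≥ n₀/(1 + n₀/N) = 43.0387/(1 + 43.0387/21814) = 42.9540.
Rounding up, n = 43.

43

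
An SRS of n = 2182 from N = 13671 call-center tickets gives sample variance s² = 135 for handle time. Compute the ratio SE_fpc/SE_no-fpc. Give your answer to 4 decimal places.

f = n/N = 2182/13671 = 0.15960793.
SE_no-fpc = √(s²/n) = 0.2487365; SE_fpc = √((1−f)s²/n) = 0.22802396.
Ratio = √(1−f) = 0.91672901.

0.9167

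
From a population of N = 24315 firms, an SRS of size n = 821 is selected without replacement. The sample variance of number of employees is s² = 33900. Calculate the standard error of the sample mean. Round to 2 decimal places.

6.32

Under SRS without replacement, Var(ȳ) = (1 − f)·s²/n with f = n/N = 821/24315 = 0.03376517.
Var(ȳ) = (1 − 0.03376517)·33900/821 = 0.96623483·41.291108 = 39.896907.
SE(ȳ) = √(39.896907) = 6.32.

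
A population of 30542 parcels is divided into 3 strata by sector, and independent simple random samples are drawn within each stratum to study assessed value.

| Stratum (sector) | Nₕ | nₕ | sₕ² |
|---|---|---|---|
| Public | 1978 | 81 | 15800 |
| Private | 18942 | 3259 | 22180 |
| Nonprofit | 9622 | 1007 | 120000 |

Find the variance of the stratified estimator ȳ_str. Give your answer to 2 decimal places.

Var(ȳ_str) = Σₕ Wₕ²(1 − fₕ)sₕ²/nₕ with Wₕ = Nₕ/N, N = 30542.
Public: Wₕ = 0.06476328; term = 0.06476328²·(1 − 0.04095046)·15800/81 = 0.78464054.
Private: Wₕ = 0.62019514; term = 0.62019514²·(1 − 0.17205153)·22180/3259 = 2.1673907.
Nonprofit: Wₕ = 0.31504158; term = 0.31504158²·(1 − 0.10465600)·120000/1007 = 10.589549.
Sum = 13.54158.

13.54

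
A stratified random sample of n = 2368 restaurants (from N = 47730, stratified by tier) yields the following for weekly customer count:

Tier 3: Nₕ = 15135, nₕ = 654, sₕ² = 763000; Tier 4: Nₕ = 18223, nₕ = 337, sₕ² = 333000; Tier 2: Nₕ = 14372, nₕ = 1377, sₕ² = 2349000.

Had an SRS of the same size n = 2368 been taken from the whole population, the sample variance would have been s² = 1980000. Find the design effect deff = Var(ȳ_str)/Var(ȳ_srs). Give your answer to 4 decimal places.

0.4951

Var(ȳ_str) = Σ Wₕ²(1−fₕ)sₕ²/nₕ with Wₕ = Nₕ/47730:
  Tier 3: (15135/47730)²·(1−654/15135)·763000/654 = 112.23929
  Tier 4: (18223/47730)²·(1−337/18223)·333000/337 = 141.37238
  Tier 2: (14372/47730)²·(1−1377/14372)·2349000/1377 = 139.84911
  → Var(ȳ_str) = 393.46078.
Var(ȳ_srs) = (1 − 2368/47730)·1980000/2368 = 794.6653.
deff = 393.46078 / 794.6653 = 0.4951.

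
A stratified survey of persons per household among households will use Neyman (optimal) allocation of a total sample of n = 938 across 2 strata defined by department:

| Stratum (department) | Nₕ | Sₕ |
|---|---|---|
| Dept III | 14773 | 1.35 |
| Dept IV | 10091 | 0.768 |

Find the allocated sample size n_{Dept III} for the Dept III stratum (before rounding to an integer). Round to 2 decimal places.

Neyman allocation: nₕ = n·NₕSₕ / Σⱼ NⱼSⱼ.
Σ NⱼSⱼ = 14773·1.35 + 10091·0.768 = 27693.438.
n_{Dept III} = 938·14773·1.35 / 27693.438 = 675.50.

675.50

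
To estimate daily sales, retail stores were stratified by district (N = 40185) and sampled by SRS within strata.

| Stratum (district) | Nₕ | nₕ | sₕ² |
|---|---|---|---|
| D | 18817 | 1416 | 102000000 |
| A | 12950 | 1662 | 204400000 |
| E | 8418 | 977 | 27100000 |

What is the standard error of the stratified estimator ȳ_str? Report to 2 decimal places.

163.75

Var(ȳ_str) = Σₕ Wₕ²(1 − fₕ)sₕ²/nₕ with Wₕ = Nₕ/N, N = 40185.
D: Wₕ = 0.46825930; term = 0.46825930²·(1 − 0.07525110)·102000000/1416 = 14606.076.
A: Wₕ = 0.32225955; term = 0.32225955²·(1 − 0.12833977)·204400000/1662 = 11132.91.
E: Wₕ = 0.20948115; term = 0.20948115²·(1 − 0.11606082)·27100000/977 = 1075.9374.
Sum = 26814.923.
SE = √(26814.923) = 163.75.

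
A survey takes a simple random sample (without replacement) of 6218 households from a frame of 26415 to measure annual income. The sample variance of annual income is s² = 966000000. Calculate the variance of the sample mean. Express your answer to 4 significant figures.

Under SRS without replacement, Var(ȳ) = (1 − f)·s²/n with f = n/N = 6218/26415 = 0.23539655.
Var(ȳ) = (1 − 0.23539655)·966000000/6218 = 0.76460345·155355.42 = 118785.29.

118800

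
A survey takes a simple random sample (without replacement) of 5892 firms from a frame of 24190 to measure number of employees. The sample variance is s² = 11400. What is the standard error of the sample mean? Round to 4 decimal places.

1.2098

Under SRS without replacement, Var(ȳ) = (1 − f)·s²/n with f = n/N = 5892/24190 = 0.24357172.
Var(ȳ) = (1 − 0.24357172)·11400/5892 = 0.75642828·1.9348269 = 1.4635578.
SE(ȳ) = √(1.4635578) = 1.2098.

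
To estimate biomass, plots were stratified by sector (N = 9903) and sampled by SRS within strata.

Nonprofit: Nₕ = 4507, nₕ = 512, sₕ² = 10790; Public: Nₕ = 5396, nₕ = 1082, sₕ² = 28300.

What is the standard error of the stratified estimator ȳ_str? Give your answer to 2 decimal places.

Var(ȳ_str) = Σₕ Wₕ²(1 − fₕ)sₕ²/nₕ with Wₕ = Nₕ/N, N = 9903.
Nonprofit: Wₕ = 0.45511461; term = 0.45511461²·(1 − 0.11360107)·10790/512 = 3.8692097.
Public: Wₕ = 0.54488539; term = 0.54488539²·(1 − 0.20051890)·28300/1082 = 6.2083715.
Sum = 10.077581.
SE = √(10.077581) = 3.17.

3.17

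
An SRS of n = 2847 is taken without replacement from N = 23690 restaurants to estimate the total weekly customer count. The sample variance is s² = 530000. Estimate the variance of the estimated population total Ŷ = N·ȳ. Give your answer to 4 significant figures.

Var(Ŷ) = N²·Var(ȳ) = N²·(1 − n/N)·s²/n.
f = 2847/23690 = 0.12017729; Var(ȳ) = 0.87982271·530000/2847 = 163.78856.
Var(Ŷ) = 23690² · 163.78856 = 9.1920777 × 10^10.

9.192 × 10^10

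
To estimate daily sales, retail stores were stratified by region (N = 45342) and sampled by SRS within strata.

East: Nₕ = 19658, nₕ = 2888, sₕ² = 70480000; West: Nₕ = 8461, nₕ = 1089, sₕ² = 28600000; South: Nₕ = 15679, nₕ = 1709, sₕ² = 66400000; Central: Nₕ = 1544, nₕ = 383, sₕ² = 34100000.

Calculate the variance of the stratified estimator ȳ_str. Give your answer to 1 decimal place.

Var(ȳ_str) = Σₕ Wₕ²(1 − fₕ)sₕ²/nₕ with Wₕ = Nₕ/N, N = 45342.
East: Wₕ = 0.43354947; term = 0.43354947²·(1 − 0.14691220)·70480000/2888 = 3913.2695.
West: Wₕ = 0.18660403; term = 0.18660403²·(1 − 0.12870819)·28600000/1089 = 796.78992.
South: Wₕ = 0.34579419; term = 0.34579419²·(1 − 0.10899930)·66400000/1709 = 4139.4195.
Central: Wₕ = 0.03405231; term = 0.03405231²·(1 − 0.24805699)·34100000/383 = 77.630749.
Sum = 8927.1097.

8927.1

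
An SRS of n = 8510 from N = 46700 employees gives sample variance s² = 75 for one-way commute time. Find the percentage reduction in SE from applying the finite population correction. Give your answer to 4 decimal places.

f = n/N = 8510/46700 = 0.18222698.
SE_no-fpc = √(s²/n) = 0.093878437; SE_fpc = √((1−f)s²/n) = 0.084895025.
Ratio = √(1−f) = 0.90430803. Reduction = 100·(1 − 0.90430803) = 9.5692%.

9.5692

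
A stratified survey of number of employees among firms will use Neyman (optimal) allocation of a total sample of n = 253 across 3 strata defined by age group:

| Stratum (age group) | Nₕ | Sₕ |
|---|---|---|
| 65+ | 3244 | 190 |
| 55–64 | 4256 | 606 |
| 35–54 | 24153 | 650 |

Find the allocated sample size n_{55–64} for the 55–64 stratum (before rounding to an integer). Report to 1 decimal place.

34.5

Neyman allocation: nₕ = n·NₕSₕ / Σⱼ NⱼSⱼ.
Σ NⱼSⱼ = 3244·190 + 4256·606 + 24153·650 = 1.8894946 × 10^7.
n_{55–64} = 253·4256·606 / (1.8894946 × 10^7) = 34.5.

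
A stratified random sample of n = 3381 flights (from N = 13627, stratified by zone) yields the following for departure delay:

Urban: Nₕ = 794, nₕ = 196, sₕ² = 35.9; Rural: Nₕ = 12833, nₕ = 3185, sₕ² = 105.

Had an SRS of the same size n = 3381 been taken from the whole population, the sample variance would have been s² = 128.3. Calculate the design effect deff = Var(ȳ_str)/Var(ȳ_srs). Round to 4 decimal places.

Var(ȳ_str) = Σ Wₕ²(1−fₕ)sₕ²/nₕ with Wₕ = Nₕ/13627:
  Urban: (794/13627)²·(1−196/794)·35.9/196 = 4.6833817 × 10^-4
  Rural: (12833/13627)²·(1−3185/12833)·105/3185 = 0.021980868
  → Var(ȳ_str) = 0.022449206.
Var(ȳ_srs) = (1 − 3381/13627)·128.3/3381 = 0.028532221.
deff = 0.022449206 / 0.028532221 = 0.7868.

0.7868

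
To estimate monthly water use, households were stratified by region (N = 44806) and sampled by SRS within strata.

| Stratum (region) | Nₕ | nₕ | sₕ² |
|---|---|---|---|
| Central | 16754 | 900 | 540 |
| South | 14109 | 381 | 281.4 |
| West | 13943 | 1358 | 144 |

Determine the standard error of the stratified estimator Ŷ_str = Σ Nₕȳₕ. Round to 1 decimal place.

Var(Ŷ_str) = Σₕ Nₕ²(1 − fₕ)sₕ²/nₕ.
Central: 16754²·(1 − 900/16754)·540/900 = 1.5937075 × 10^8.
South: 14109²·(1 − 381/14109)·281.4/381 = 1.4305486 × 10^8.
West: 13943²·(1 − 1358/13943)·144/1358 = 1.8606821 × 10^7.
Sum = 3.2103243 × 10^8.
SE = √(3.2103243 × 10^8) = 17917.4.

17917.4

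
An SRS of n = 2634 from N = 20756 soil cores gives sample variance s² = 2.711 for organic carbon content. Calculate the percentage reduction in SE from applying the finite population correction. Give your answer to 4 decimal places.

f = n/N = 2634/20756 = 0.12690306.
SE_no-fpc = √(s²/n) = 0.032081663; SE_fpc = √((1−f)s²/n) = 0.029976996.
Ratio = √(1−f) = 0.93439656. Reduction = 100·(1 − 0.93439656) = 6.5603%.

6.5603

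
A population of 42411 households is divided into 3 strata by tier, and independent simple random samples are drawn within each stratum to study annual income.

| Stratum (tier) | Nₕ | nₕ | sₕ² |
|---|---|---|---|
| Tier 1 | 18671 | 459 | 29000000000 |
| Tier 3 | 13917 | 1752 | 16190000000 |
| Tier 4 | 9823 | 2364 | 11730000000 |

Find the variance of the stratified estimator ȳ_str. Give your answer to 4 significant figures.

1.302 × 10^7

Var(ȳ_str) = Σₕ Wₕ²(1 − fₕ)sₕ²/nₕ with Wₕ = Nₕ/N, N = 42411.
Tier 1: Wₕ = 0.44023956; term = 0.44023956²·(1 − 0.02458358)·29000000000/459 = 1.1944102 × 10^7.
Tier 3: Wₕ = 0.32814600; term = 0.32814600²·(1 − 0.12588920)·16190000000/1752 = 869788.1.
Tier 4: Wₕ = 0.23161444; term = 0.23161444²·(1 − 0.24065968)·11730000000/2364 = 202124.18.
Sum = 1.3016014 × 10^7.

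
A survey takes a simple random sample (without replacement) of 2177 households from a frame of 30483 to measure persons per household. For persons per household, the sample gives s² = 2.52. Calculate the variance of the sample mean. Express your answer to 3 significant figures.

Under SRS without replacement, Var(ȳ) = (1 − f)·s²/n with f = n/N = 2177/30483 = 0.07141686.
Var(ȳ) = (1 − 0.07141686)·2.52/2177 = 0.92858314·0.0011575563 = 0.0010748872.

0.00107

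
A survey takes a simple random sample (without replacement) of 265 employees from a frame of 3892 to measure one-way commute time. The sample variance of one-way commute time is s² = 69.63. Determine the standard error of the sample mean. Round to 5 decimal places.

Under SRS without replacement, Var(ȳ) = (1 − f)·s²/n with f = n/N = 265/3892 = 0.06808839.
Var(ȳ) = (1 − 0.06808839)·69.63/265 = 0.93191161·0.26275472 = 0.24486417.
SE(ȳ) = √(0.24486417) = 0.49484.

0.49484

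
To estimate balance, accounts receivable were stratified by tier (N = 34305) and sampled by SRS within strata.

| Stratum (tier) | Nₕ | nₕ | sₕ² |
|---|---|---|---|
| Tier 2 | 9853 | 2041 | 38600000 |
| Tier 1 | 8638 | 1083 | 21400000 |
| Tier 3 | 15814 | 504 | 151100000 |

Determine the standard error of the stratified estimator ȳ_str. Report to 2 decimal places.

Var(ȳ_str) = Σₕ Wₕ²(1 − fₕ)sₕ²/nₕ with Wₕ = Nₕ/N, N = 34305.
Tier 2: Wₕ = 0.28721761; term = 0.28721761²·(1 − 0.20714503)·38600000/2041 = 1236.9729.
Tier 1: Wₕ = 0.25180003; term = 0.25180003²·(1 − 0.12537624)·21400000/1083 = 1095.7668.
Tier 3: Wₕ = 0.46098236; term = 0.46098236²·(1 − 0.03187049)·151100000/504 = 61678.813.
Sum = 64011.553.
SE = √(64011.553) = 253.01.

253.01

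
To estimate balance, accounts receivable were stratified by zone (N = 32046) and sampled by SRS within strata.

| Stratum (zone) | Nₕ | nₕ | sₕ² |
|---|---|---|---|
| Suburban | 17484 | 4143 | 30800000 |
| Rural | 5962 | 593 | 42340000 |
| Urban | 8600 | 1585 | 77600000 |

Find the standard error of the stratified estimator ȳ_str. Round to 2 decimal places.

Var(ȳ_str) = Σₕ Wₕ²(1 − fₕ)sₕ²/nₕ with Wₕ = Nₕ/N, N = 32046.
Suburban: Wₕ = 0.54559071; term = 0.54559071²·(1 − 0.23695951)·30800000/4143 = 1688.5632.
Rural: Wₕ = 0.18604506; term = 0.18604506²·(1 − 0.09946327)·42340000/593 = 2225.5322.
Urban: Wₕ = 0.26836423; term = 0.26836423²·(1 − 0.18430233)·77600000/1585 = 2876.146.
Sum = 6790.2414.
SE = √(6790.2414) = 82.40.

82.40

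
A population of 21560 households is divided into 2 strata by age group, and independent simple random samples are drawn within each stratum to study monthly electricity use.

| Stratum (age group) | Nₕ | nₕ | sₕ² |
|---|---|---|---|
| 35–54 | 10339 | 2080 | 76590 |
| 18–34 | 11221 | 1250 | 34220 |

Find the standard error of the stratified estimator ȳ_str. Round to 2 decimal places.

3.65

Var(ȳ_str) = Σₕ Wₕ²(1 − fₕ)sₕ²/nₕ with Wₕ = Nₕ/N, N = 21560.
35–54: Wₕ = 0.47954545; term = 0.47954545²·(1 − 0.20118000)·76590/2080 = 6.7642122.
18–34: Wₕ = 0.52045455; term = 0.52045455²·(1 − 0.11139827)·34220/1250 = 6.5893528.
Sum = 13.353565.
SE = √(13.353565) = 3.65.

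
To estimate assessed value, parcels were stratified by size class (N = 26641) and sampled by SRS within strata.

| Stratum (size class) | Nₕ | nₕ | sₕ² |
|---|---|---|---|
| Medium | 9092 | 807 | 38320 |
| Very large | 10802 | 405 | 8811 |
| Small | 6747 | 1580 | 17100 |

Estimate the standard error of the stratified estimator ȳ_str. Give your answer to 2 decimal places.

3.00

Var(ȳ_str) = Σₕ Wₕ²(1 − fₕ)sₕ²/nₕ with Wₕ = Nₕ/N, N = 26641.
Medium: Wₕ = 0.34127848; term = 0.34127848²·(1 − 0.08875935)·38320/807 = 5.0396788.
Very large: Wₕ = 0.40546526; term = 0.40546526²·(1 − 0.03749306)·8811/405 = 3.4425587.
Small: Wₕ = 0.25325626; term = 0.25325626²·(1 − 0.23417815)·17100/1580 = 0.53160267.
Sum = 9.0138402.
SE = √(9.0138402) = 3.00.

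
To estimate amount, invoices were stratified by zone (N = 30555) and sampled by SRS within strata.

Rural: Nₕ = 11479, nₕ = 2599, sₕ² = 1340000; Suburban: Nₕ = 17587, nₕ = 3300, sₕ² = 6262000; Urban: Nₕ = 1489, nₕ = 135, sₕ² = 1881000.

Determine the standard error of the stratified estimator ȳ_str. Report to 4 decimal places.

Var(ȳ_str) = Σₕ Wₕ²(1 − fₕ)sₕ²/nₕ with Wₕ = Nₕ/N, N = 30555.
Rural: Wₕ = 0.37568319; term = 0.37568319²·(1 − 0.22641345)·1340000/2599 = 56.292555.
Suburban: Wₕ = 0.57558501; term = 0.57558501²·(1 − 0.18763860)·6262000/3300 = 510.70176.
Urban: Wₕ = 0.04873180; term = 0.04873180²·(1 − 0.09066488)·1881000/135 = 30.088727.
Sum = 597.08304.
SE = √(597.08304) = 24.4353.

24.4353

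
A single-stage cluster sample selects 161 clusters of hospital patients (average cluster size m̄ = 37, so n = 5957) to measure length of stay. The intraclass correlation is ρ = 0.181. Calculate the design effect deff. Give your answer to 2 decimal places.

7.52

deff = 1 + (37 − 1)·0.181 = 1 + 6.516 = 7.516.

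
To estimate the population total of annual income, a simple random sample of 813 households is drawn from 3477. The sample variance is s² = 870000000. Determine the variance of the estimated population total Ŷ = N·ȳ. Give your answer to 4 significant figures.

Var(Ŷ) = N²·Var(ȳ) = N²·(1 − n/N)·s²/n.
f = 813/3477 = 0.23382226; Var(ȳ) = 0.76617774·870000000/813 = 819895.
Var(Ŷ) = 3477² · 819895 = 9.9121444 × 10^12.

9.912 × 10^12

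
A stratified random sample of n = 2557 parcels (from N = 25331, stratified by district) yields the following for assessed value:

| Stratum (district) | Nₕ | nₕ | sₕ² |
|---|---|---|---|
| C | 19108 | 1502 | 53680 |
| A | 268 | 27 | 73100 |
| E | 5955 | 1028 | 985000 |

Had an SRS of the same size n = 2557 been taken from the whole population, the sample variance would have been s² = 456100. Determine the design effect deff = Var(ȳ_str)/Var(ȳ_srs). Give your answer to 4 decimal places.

Var(ȳ_str) = Σ Wₕ²(1−fₕ)sₕ²/nₕ with Wₕ = Nₕ/25331:
  C: (19108/25331)²·(1−1502/19108)·53680/1502 = 18.737594
  A: (268/25331)²·(1−27/268)·73100/27 = 0.27252151
  E: (5955/25331)²·(1−1028/5955)·985000/1028 = 43.812978
  → Var(ȳ_str) = 62.823094.
Var(ȳ_srs) = (1 − 2557/25331)·456100/2557 = 160.36749.
deff = 62.823094 / 160.36749 = 0.3917.

0.3917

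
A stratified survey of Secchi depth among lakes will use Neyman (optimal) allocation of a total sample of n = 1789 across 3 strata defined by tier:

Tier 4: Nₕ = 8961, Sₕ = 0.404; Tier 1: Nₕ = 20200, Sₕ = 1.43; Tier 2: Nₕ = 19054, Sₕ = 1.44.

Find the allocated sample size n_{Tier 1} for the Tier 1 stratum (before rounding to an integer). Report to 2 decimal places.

Neyman allocation: nₕ = n·NₕSₕ / Σⱼ NⱼSⱼ.
Σ NⱼSⱼ = 8961·0.404 + 20200·1.43 + 19054·1.44 = 59944.004.
n_{Tier 1} = 1789·20200·1.43 / 59944.004 = 862.09.

862.09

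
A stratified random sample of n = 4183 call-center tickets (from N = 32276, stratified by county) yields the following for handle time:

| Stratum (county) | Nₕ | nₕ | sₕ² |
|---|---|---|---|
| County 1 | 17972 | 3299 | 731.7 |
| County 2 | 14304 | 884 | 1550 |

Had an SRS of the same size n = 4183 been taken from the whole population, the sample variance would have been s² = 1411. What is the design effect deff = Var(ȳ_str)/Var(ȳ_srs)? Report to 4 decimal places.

1.2917

Var(ȳ_str) = Σ Wₕ²(1−fₕ)sₕ²/nₕ with Wₕ = Nₕ/32276:
  County 1: (17972/32276)²·(1−3299/17972)·731.7/3299 = 0.056144427
  County 2: (14304/32276)²·(1−884/14304)·1550/884 = 0.32309485
  → Var(ȳ_str) = 0.37923928.
Var(ȳ_srs) = (1 − 4183/32276)·1411/4183 = 0.29360102.
deff = 0.37923928 / 0.29360102 = 1.2917.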